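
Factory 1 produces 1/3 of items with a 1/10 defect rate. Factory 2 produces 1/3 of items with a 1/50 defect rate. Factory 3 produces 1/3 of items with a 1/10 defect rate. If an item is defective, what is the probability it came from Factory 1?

Using Bayes' theorem:
P(F1) = 1/3, P(D|F1) = 1/10
P(F2) = 1/3, P(D|F2) = 1/50
P(F3) = 1/3, P(D|F3) = 1/10
P(D) = P(D|F1)P(F1) + P(D|F2)P(F2) + P(D|F3)P(F3)
     = \frac{11}{150}
P(F1|D) = P(D|F1)P(F1) / P(D)
= \frac{5}{11}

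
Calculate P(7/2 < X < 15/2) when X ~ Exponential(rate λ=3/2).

P(7/2 < X < 15/2) = ∫_{7/2}^{15/2} f(x) dx
where f(x) = \frac{3 e^{- \frac{3 x}{2}}}{2}
= - \frac{1 - e^{6}}{e^{\frac{45}{4}}}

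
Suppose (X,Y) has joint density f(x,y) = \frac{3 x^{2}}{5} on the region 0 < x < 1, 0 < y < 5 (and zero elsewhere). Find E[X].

f_X(x) = ∫_0^5 \frac{3 x^{2}}{5} dy = 3 x^{2}
E[X] = ∫_0^1 x × (3 x^{2}) dx = \frac{3}{4}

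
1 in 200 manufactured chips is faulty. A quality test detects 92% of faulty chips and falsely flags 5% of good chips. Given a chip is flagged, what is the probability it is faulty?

Let D = the rare event, + = positive/flagged.
P(D) = 1/200
P(+|D) = 92/100 = 23/25
P(+|D') = 5/100 = 1/20
P(+) = P(+|D)P(D) + P(+|D')P(D')
     = \frac{23}{25} × \frac{1}{200} + \frac{1}{20} × \frac{199}{200}
     = \frac{1087}{20000}
P(D|+) = P(+|D)P(D)/P(+) = \frac{92}{1087}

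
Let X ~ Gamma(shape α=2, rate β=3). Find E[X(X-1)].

E[X(X-1)] = E[X² - X] = E[X²] - E[X]
E[X] = \frac{2}{3}
E[X²] = Var(X) + (E[X])² = \frac{2}{9} + (\frac{2}{3})² = \frac{2}{3}
E[X(X-1)] = \frac{2}{3} - \frac{2}{3} = 0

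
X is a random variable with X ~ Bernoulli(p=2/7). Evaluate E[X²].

Using the identity E[X²] = Var(X) + (E[X])²:
E[X] = \frac{2}{7}
Var(X) = \frac{10}{49}
E[X²] = \frac{10}{49} + (\frac{2}{7})²
= \frac{2}{7}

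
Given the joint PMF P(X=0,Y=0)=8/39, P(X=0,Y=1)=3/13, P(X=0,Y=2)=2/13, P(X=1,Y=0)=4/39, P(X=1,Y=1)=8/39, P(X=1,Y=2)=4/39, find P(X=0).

P(X=0) = P(X=0,Y=0) + P(X=0,Y=1) + P(X=0,Y=2)
= 8/39 + 3/13 + 2/13
= 23/39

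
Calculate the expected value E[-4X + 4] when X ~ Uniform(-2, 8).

For X ~ Uniform(-2, 8):
E[X] = 3
E[-4X + 4] = -4 × E[X] + 4 = -8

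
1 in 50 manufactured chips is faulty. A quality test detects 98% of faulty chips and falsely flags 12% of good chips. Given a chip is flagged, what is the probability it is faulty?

Let D = the rare event, + = positive/flagged.
P(D) = 1/50
P(+|D) = 98/100 = 49/50
P(+|D') = 12/100 = 3/25
P(+) = P(+|D)P(D) + P(+|D')P(D')
     = \frac{49}{50} × \frac{1}{50} + \frac{3}{25} × \frac{49}{50}
     = \frac{343}{2500}
P(D|+) = P(+|D)P(D)/P(+) = \frac{1}{7}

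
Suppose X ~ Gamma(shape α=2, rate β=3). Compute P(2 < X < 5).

P(2 < X < 5) = ∫_{2}^{5} f(x) dx
where f(x) = 9 x e^{- 3 x}
= \frac{-16 + 7 e^{9}}{e^{15}}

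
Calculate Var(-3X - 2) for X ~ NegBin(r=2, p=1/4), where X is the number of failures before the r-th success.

For X ~ NegBin(r=2, p=1/4), where X is the number of failures before the r-th success:
Var(X) = 24
Var(-3X - 2) = (-3)² × Var(X) = 9 × 24 = 216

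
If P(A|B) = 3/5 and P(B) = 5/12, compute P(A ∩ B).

By definition, P(A|B) = P(A ∩ B) / P(B)
So P(A ∩ B) = P(A|B) × P(B)
= 3/5 × 5/12
= 1/4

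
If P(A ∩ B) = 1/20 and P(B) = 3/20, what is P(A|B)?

P(A|B) = P(A ∩ B) / P(B)
= (1/20) / (3/20)
= 1/3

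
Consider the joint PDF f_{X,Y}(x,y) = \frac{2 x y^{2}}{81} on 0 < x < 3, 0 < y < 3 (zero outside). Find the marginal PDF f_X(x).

f_X(x) = ∫_0^3 f(x,y) dy
= ∫_0^3 \frac{2 x y^{2}}{81} dy
= \frac{2 x}{9} for 0 < x < 3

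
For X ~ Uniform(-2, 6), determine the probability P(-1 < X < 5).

P(-1 < X < 5) = ∫_{-1}^{5} f(x) dx
where f(x) = \frac{1}{8}
= \frac{3}{4}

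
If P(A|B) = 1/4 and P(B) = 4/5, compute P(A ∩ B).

By definition, P(A|B) = P(A ∩ B) / P(B)
So P(A ∩ B) = P(A|B) × P(B)
= 1/4 × 4/5
= 1/5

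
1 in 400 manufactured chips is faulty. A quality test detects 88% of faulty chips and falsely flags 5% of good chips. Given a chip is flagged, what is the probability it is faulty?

Let D = the rare event, + = positive/flagged.
P(D) = 1/400
P(+|D) = 88/100 = 22/25
P(+|D') = 5/100 = 1/20
P(+) = P(+|D)P(D) + P(+|D')P(D')
     = \frac{22}{25} × \frac{1}{400} + \frac{1}{20} × \frac{399}{400}
     = \frac{2083}{40000}
P(D|+) = P(+|D)P(D)/P(+) = \frac{88}{2083}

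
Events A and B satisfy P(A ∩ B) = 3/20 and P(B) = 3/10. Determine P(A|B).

P(A|B) = P(A ∩ B) / P(B)
= (3/20) / (3/10)
= 1/2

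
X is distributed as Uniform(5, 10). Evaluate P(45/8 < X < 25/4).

P(45/8 < X < 25/4) = ∫_{45/8}^{25/4} f(x) dx
where f(x) = \frac{1}{5}
= \frac{1}{8}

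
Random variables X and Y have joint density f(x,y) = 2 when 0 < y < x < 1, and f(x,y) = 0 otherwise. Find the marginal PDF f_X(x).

f_X(x) = ∫_0^x 2 dy = 2 x
for 0 < x < 1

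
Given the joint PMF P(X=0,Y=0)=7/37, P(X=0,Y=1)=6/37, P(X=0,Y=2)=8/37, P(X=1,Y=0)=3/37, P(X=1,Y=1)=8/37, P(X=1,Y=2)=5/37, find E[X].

First find marginal of X:
P(X=0) = 21/37
P(X=1) = 16/37
E[X] = 0 × 21/37 + 1 × 16/37 = 16/37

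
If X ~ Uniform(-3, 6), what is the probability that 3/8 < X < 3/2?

P(3/8 < X < 3/2) = ∫_{3/8}^{3/2} f(x) dx
where f(x) = \frac{1}{9}
= \frac{1}{8}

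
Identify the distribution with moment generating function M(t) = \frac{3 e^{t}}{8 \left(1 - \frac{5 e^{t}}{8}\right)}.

The MGF M(t) = \frac{3 e^{t}}{8 \left(1 - \frac{5 e^{t}}{8}\right)} is the standard form for the Geometric distribution.
Comparing with the known MGF formula identifies: Geometric(p=3/8), X = trial number of first success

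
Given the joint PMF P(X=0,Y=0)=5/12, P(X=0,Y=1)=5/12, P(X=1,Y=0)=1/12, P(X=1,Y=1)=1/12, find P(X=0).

P(X=0) = P(X=0,Y=0) + P(X=0,Y=1)
= 5/12 + 5/12
= 5/6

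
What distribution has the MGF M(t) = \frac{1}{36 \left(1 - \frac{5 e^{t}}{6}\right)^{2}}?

The MGF M(t) = \frac{1}{36 \left(1 - \frac{5 e^{t}}{6}\right)^{2}} is the standard form for the NegativeBinomial distribution.
Comparing with the known MGF formula identifies: NegBin(r=2, p=1/6), X = failures before r-th success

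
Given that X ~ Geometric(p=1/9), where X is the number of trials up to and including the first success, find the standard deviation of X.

For X ~ Geometric(p=1/9), where X is the number of trials up to and including the first success:
Var(X) = 72
SD(X) = √(Var(X)) = √(72) = 6 \sqrt{2}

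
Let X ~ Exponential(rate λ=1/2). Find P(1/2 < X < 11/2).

P(1/2 < X < 11/2) = ∫_{1/2}^{11/2} f(x) dx
where f(x) = \frac{e^{- \frac{x}{2}}}{2}
= - \frac{1 - e^{\frac{5}{2}}}{e^{\frac{11}{4}}}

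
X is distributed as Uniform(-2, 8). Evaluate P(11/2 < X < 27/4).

P(11/2 < X < 27/4) = ∫_{11/2}^{27/4} f(x) dx
where f(x) = \frac{1}{10}
= \frac{1}{8}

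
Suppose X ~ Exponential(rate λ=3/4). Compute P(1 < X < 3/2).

P(1 < X < 3/2) = ∫_{1}^{3/2} f(x) dx
where f(x) = \frac{3 e^{- \frac{3 x}{4}}}{4}
= - \frac{1}{e^{\frac{9}{8}}} + e^{- \frac{3}{4}}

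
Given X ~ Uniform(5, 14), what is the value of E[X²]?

Using the identity E[X²] = Var(X) + (E[X])²:
E[X] = \frac{19}{2}
Var(X) = \frac{27}{4}
E[X²] = \frac{27}{4} + (\frac{19}{2})²
= 97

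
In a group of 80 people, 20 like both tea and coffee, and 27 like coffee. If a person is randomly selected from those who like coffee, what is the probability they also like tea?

P(A ∩ B) = 20/80 = 1/4
P(B) = 27/80
P(A|B) = P(A ∩ B) / P(B) = (1/4) / (27/80) = 20/27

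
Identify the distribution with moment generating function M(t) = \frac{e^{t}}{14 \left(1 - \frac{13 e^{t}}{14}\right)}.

The MGF M(t) = \frac{e^{t}}{14 \left(1 - \frac{13 e^{t}}{14}\right)} is the standard form for the Geometric distribution.
Comparing with the known MGF formula identifies: Geometric(p=1/14), X = trial number of first success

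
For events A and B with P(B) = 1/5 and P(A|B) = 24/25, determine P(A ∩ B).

By definition, P(A|B) = P(A ∩ B) / P(B)
So P(A ∩ B) = P(A|B) × P(B)
= 24/25 × 1/5
= 24/125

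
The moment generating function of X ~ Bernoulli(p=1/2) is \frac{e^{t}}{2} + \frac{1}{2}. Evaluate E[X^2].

To find E[X^2], compute M^(2)(0):
M^(1)(t) = \frac{e^{t}}{2}
M^(2)(t) = \frac{e^{t}}{2}
M^(2)(0) = \frac{1}{2}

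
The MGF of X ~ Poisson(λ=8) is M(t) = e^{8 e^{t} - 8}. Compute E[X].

To find E[X], compute M^(1)(0):
M^(1)(t) = 8 e^{t} e^{8 e^{t} - 8}
M^(1)(0) = 8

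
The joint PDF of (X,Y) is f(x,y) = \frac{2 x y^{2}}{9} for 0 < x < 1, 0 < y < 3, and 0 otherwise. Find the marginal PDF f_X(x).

f_X(x) = ∫_0^3 f(x,y) dy
= ∫_0^3 \frac{2 x y^{2}}{9} dy
= 2 x for 0 < x < 1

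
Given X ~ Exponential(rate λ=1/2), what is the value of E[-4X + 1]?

For X ~ Exponential(rate λ=1/2):
E[X] = 2
E[-4X + 1] = -4 × E[X] + 1 = -7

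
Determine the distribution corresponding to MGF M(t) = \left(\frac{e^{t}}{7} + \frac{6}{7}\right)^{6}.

The MGF M(t) = \left(\frac{e^{t}}{7} + \frac{6}{7}\right)^{6} is the standard form for the Binomial distribution.
Comparing with the known MGF formula identifies: Binomial(n=6, p=1/7)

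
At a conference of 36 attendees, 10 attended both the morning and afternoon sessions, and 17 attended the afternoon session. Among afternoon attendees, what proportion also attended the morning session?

P(A ∩ B) = 10/36 = 5/18
P(B) = 17/36
P(A|B) = P(A ∩ B) / P(B) = (5/18) / (17/36) = 10/17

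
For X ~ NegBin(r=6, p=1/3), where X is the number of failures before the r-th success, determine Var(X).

For X ~ NegBin(r=6, p=1/3), where X is the number of failures before the r-th success:
Var(X) = 36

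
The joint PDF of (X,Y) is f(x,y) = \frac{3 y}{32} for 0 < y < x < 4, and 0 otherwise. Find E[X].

f_X(x) = ∫_0^x \frac{3 y}{32} dy = \frac{3 x^{2}}{64}
E[X] = ∫_0^4 x × (\frac{3 x^{2}}{64}) dx = 3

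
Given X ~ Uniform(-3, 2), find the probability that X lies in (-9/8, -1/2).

P(-9/8 < X < -1/2) = ∫_{-9/8}^{-1/2} f(x) dx
where f(x) = \frac{1}{5}
= \frac{1}{8}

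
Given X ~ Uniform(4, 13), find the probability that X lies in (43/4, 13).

P(43/4 < X < 13) = ∫_{43/4}^{13} f(x) dx
where f(x) = \frac{1}{9}
= \frac{1}{4}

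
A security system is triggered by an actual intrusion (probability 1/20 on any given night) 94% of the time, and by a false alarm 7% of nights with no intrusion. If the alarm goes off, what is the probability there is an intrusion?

Let D = the rare event, + = positive/flagged.
P(D) = 1/20
P(+|D) = 94/100 = 47/50
P(+|D') = 7/100
P(+) = P(+|D)P(D) + P(+|D')P(D')
     = \frac{47}{50} × \frac{1}{20} + \frac{7}{100} × \frac{19}{20}
     = \frac{227}{2000}
P(D|+) = P(+|D)P(D)/P(+) = \frac{94}{227}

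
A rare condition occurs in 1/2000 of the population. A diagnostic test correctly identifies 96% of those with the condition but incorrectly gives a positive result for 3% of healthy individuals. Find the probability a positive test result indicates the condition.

Let D = the rare event, + = positive/flagged.
P(D) = 1/2000
P(+|D) = 96/100 = 24/25
P(+|D') = 3/100
P(+) = P(+|D)P(D) + P(+|D')P(D')
     = \frac{24}{25} × \frac{1}{2000} + \frac{3}{100} × \frac{1999}{2000}
     = \frac{6093}{200000}
P(D|+) = P(+|D)P(D)/P(+) = \frac{32}{2031}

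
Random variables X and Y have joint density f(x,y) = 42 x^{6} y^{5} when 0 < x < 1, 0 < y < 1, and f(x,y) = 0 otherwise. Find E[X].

E[X] = ∫_0^1 ∫_0^1 x × f(x,y) dy dx
= ∫_0^1 ∫_0^1 x × (42 x^{6} y^{5}) dy dx
= \frac{7}{8}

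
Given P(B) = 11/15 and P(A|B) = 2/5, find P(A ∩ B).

By definition, P(A|B) = P(A ∩ B) / P(B)
So P(A ∩ B) = P(A|B) × P(B)
= 2/5 × 11/15
= 22/75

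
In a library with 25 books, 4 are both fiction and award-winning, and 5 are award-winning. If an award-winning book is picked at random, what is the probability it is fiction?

P(A ∩ B) = 4/25
P(B) = 5/25 = 1/5
P(A|B) = P(A ∩ B) / P(B) = (4/25) / (1/5) = 4/5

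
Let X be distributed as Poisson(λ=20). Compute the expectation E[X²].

Using the identity E[X²] = Var(X) + (E[X])²:
E[X] = 20
Var(X) = 20
E[X²] = 20 + (20)²
= 420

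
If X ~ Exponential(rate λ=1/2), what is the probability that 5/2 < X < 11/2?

P(5/2 < X < 11/2) = ∫_{5/2}^{11/2} f(x) dx
where f(x) = \frac{e^{- \frac{x}{2}}}{2}
= - \frac{1 - e^{\frac{3}{2}}}{e^{\frac{11}{4}}}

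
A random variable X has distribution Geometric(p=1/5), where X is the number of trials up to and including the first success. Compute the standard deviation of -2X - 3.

For X ~ Geometric(p=1/5), where X is the number of trials up to and including the first success:
Var(X) = 20
SD(X) = √(Var(X)) = √(20) = 2 \sqrt{5}
SD(-2X - 3) = |-2| × SD(X) = 2 × 2 \sqrt{5} = 4 \sqrt{5}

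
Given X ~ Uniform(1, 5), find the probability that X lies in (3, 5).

P(3 < X < 5) = ∫_{3}^{5} f(x) dx
where f(x) = \frac{1}{4}
= \frac{1}{2}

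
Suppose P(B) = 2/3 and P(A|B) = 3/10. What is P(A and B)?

By definition, P(A|B) = P(A ∩ B) / P(B)
So P(A ∩ B) = P(A|B) × P(B)
= 3/10 × 2/3
= 1/5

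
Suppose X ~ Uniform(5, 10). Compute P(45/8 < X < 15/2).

P(45/8 < X < 15/2) = ∫_{45/8}^{15/2} f(x) dx
where f(x) = \frac{1}{5}
= \frac{3}{8}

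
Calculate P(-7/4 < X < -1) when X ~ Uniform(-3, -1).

P(-7/4 < X < -1) = ∫_{-7/4}^{-1} f(x) dx
where f(x) = \frac{1}{2}
= \frac{3}{8}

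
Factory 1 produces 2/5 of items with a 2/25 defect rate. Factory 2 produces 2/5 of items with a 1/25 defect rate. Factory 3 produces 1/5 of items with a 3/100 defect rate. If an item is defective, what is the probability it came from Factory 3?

Using Bayes' theorem:
P(F1) = 2/5, P(D|F1) = 2/25
P(F2) = 2/5, P(D|F2) = 1/25
P(F3) = 1/5, P(D|F3) = 3/100
P(D) = P(D|F1)P(F1) + P(D|F2)P(F2) + P(D|F3)P(F3)
     = \frac{27}{500}
P(F3|D) = P(D|F3)P(F3) / P(D)
= \frac{1}{9}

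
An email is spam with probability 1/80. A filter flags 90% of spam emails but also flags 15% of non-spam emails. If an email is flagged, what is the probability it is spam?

Let D = the rare event, + = positive/flagged.
P(D) = 1/80
P(+|D) = 90/100 = 9/10
P(+|D') = 15/100 = 3/20
P(+) = P(+|D)P(D) + P(+|D')P(D')
     = \frac{9}{10} × \frac{1}{80} + \frac{3}{20} × \frac{79}{80}
     = \frac{51}{320}
P(D|+) = P(+|D)P(D)/P(+) = \frac{6}{85}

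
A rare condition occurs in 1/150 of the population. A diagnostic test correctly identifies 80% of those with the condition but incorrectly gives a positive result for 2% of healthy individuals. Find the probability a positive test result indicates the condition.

Let D = the rare event, + = positive/flagged.
P(D) = 1/150
P(+|D) = 80/100 = 4/5
P(+|D') = 2/100 = 1/50
P(+) = P(+|D)P(D) + P(+|D')P(D')
     = \frac{4}{5} × \frac{1}{150} + \frac{1}{50} × \frac{149}{150}
     = \frac{63}{2500}
P(D|+) = P(+|D)P(D)/P(+) = \frac{40}{189}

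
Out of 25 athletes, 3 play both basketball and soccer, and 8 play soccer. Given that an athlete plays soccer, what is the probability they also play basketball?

P(A ∩ B) = 3/25
P(B) = 8/25
P(A|B) = P(A ∩ B) / P(B) = (3/25) / (8/25) = 3/8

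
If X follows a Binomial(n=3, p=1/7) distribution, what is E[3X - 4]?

For X ~ Binomial(n=3, p=1/7):
E[X] = \frac{3}{7}
E[3X - 4] = 3 × E[X] - 4 = - \frac{19}{7}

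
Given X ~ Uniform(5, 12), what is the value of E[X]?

For X ~ Uniform(5, 12), the expected value is:
E[X] = \frac{17}{2}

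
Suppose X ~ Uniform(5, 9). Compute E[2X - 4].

For X ~ Uniform(5, 9):
E[X] = 7
E[2X - 4] = 2 × E[X] - 4 = 10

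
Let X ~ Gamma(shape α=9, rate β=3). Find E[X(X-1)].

E[X(X-1)] = E[X² - X] = E[X²] - E[X]
E[X] = 3
E[X²] = Var(X) + (E[X])² = 1 + (3)² = 10
E[X(X-1)] = 10 - 3 = 7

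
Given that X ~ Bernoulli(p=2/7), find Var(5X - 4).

For X ~ Bernoulli(p=2/7):
Var(X) = \frac{10}{49}
Var(5X - 4) = (5)² × Var(X) = 25 × \frac{10}{49} = \frac{250}{49}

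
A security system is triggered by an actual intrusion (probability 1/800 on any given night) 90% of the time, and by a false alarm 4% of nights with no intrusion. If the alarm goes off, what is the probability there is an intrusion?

Let D = the rare event, + = positive/flagged.
P(D) = 1/800
P(+|D) = 90/100 = 9/10
P(+|D') = 4/100 = 1/25
P(+) = P(+|D)P(D) + P(+|D')P(D')
     = \frac{9}{10} × \frac{1}{800} + \frac{1}{25} × \frac{799}{800}
     = \frac{1643}{40000}
P(D|+) = P(+|D)P(D)/P(+) = \frac{45}{1643}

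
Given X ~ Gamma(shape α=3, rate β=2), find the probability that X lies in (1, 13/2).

P(1 < X < 13/2) = ∫_{1}^{13/2} f(x) dx
where f(x) = 4 x^{2} e^{- 2 x}
= \frac{-197 + 10 e^{11}}{2 e^{13}}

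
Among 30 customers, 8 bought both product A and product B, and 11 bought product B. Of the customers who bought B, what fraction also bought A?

P(A ∩ B) = 8/30 = 4/15
P(B) = 11/30
P(A|B) = P(A ∩ B) / P(B) = (4/15) / (11/30) = 8/11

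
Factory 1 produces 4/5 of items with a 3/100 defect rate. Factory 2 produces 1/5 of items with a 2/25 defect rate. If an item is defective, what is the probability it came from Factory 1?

Using Bayes' theorem:
P(F1) = 4/5, P(D|F1) = 3/100
P(F2) = 1/5, P(D|F2) = 2/25
P(D) = P(D|F1)P(F1) + P(D|F2)P(F2)
     = \frac{1}{25}
P(F1|D) = P(D|F1)P(F1) / P(D)
= \frac{3}{5}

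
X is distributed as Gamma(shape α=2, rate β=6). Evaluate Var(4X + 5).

For X ~ Gamma(shape α=2, rate β=6):
Var(X) = \frac{1}{18}
Var(4X + 5) = (4)² × Var(X) = 16 × \frac{1}{18} = \frac{8}{9}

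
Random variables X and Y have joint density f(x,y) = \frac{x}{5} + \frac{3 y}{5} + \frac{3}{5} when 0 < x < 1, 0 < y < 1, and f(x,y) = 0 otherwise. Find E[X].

E[X] = ∫_0^1 ∫_0^1 x × f(x,y) dy dx
= ∫_0^1 ∫_0^1 x × (\frac{x}{5} + \frac{3 y}{5} + \frac{3}{5}) dy dx
= \frac{31}{60}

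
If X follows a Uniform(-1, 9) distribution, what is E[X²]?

Using the identity E[X²] = Var(X) + (E[X])²:
E[X] = 4
Var(X) = \frac{25}{3}
E[X²] = \frac{25}{3} + (4)²
= \frac{73}{3}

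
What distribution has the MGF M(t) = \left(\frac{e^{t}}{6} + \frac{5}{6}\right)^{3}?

The MGF M(t) = \left(\frac{e^{t}}{6} + \frac{5}{6}\right)^{3} is the standard form for the Binomial distribution.
Comparing with the known MGF formula identifies: Binomial(n=3, p=1/6)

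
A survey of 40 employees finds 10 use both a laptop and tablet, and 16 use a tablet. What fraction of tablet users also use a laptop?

P(A ∩ B) = 10/40 = 1/4
P(B) = 16/40 = 2/5
P(A|B) = P(A ∩ B) / P(B) = (1/4) / (2/5) = 5/8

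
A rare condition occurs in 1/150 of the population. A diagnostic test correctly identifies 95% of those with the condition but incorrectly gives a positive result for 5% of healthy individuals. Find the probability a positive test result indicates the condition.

Let D = the rare event, + = positive/flagged.
P(D) = 1/150
P(+|D) = 95/100 = 19/20
P(+|D') = 5/100 = 1/20
P(+) = P(+|D)P(D) + P(+|D')P(D')
     = \frac{19}{20} × \frac{1}{150} + \frac{1}{20} × \frac{149}{150}
     = \frac{7}{125}
P(D|+) = P(+|D)P(D)/P(+) = \frac{19}{168}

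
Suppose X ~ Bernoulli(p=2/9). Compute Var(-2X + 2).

For X ~ Bernoulli(p=2/9):
Var(X) = \frac{14}{81}
Var(-2X + 2) = (-2)² × Var(X) = 4 × \frac{14}{81} = \frac{56}{81}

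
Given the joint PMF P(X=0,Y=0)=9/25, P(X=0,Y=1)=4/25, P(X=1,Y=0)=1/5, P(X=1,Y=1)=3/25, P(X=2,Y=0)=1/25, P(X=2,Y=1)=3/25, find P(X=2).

P(X=2) = P(X=2,Y=0) + P(X=2,Y=1)
= 1/25 + 3/25
= 4/25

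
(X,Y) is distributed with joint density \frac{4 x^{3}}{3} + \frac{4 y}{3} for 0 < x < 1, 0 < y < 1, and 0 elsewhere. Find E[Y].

E[Y] = ∫_0^1 ∫_0^1 y × f(x,y) dx dy
= \frac{11}{18}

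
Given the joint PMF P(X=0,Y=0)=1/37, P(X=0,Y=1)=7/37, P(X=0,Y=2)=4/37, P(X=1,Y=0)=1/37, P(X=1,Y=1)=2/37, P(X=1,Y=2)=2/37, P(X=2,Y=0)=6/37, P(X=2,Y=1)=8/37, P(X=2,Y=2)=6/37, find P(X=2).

P(X=2) = P(X=2,Y=0) + P(X=2,Y=1) + P(X=2,Y=2)
= 6/37 + 8/37 + 6/37
= 20/37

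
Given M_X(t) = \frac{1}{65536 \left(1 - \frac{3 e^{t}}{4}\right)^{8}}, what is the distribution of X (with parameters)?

The MGF M(t) = \frac{1}{65536 \left(1 - \frac{3 e^{t}}{4}\right)^{8}} is the standard form for the NegativeBinomial distribution.
Comparing with the known MGF formula identifies: NegBin(r=8, p=1/4), X = failures before r-th success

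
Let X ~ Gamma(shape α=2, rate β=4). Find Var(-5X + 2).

For X ~ Gamma(shape α=2, rate β=4):
Var(X) = \frac{1}{8}
Var(-5X + 2) = (-5)² × Var(X) = 25 × \frac{1}{8} = \frac{25}{8}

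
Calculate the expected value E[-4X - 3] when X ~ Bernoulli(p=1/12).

For X ~ Bernoulli(p=1/12):
E[X] = \frac{1}{12}
E[-4X - 3] = -4 × E[X] - 3 = - \frac{10}{3}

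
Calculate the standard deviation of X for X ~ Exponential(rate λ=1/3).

For X ~ Exponential(rate λ=1/3):
Var(X) = 9
SD(X) = √(Var(X)) = √(9) = 3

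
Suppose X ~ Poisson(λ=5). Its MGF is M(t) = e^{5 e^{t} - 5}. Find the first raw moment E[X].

To find E[X], compute M^(1)(0):
M^(1)(t) = 5 e^{t} e^{5 e^{t} - 5}
M^(1)(0) = 5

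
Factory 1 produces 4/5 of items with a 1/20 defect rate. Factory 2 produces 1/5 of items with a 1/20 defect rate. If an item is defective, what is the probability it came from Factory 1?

Using Bayes' theorem:
P(F1) = 4/5, P(D|F1) = 1/20
P(F2) = 1/5, P(D|F2) = 1/20
P(D) = P(D|F1)P(F1) + P(D|F2)P(F2)
     = \frac{1}{20}
P(F1|D) = P(D|F1)P(F1) / P(D)
= \frac{4}{5}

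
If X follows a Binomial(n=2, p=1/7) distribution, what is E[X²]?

Using the identity E[X²] = Var(X) + (E[X])²:
E[X] = \frac{2}{7}
Var(X) = \frac{12}{49}
E[X²] = \frac{12}{49} + (\frac{2}{7})²
= \frac{16}{49}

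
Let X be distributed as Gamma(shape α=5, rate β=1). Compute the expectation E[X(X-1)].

E[X(X-1)] = E[X² - X] = E[X²] - E[X]
E[X] = 5
E[X²] = Var(X) + (E[X])² = 5 + (5)² = 30
E[X(X-1)] = 30 - 5 = 25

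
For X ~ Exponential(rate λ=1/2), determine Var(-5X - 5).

For X ~ Exponential(rate λ=1/2):
Var(X) = 4
Var(-5X - 5) = (-5)² × Var(X) = 25 × 4 = 100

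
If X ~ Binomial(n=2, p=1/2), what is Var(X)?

For X ~ Binomial(n=2, p=1/2):
Var(X) = \frac{1}{2}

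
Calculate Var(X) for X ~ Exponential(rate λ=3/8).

For X ~ Exponential(rate λ=3/8):
Var(X) = \frac{64}{9}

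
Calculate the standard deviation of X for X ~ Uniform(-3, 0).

For X ~ Uniform(-3, 0):
Var(X) = \frac{3}{4}
SD(X) = √(Var(X)) = √(\frac{3}{4}) = \frac{\sqrt{3}}{2}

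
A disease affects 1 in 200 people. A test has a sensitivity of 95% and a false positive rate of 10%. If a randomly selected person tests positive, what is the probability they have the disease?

Let D = the rare event, + = positive/flagged.
P(D) = 1/200
P(+|D) = 95/100 = 19/20
P(+|D') = 10/100 = 1/10
P(+) = P(+|D)P(D) + P(+|D')P(D')
     = \frac{19}{20} × \frac{1}{200} + \frac{1}{10} × \frac{199}{200}
     = \frac{417}{4000}
P(D|+) = P(+|D)P(D)/P(+) = \frac{19}{417}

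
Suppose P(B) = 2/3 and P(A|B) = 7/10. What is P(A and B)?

By definition, P(A|B) = P(A ∩ B) / P(B)
So P(A ∩ B) = P(A|B) × P(B)
= 7/10 × 2/3
= 7/15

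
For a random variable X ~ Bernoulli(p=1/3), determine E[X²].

Using the identity E[X²] = Var(X) + (E[X])²:
E[X] = \frac{1}{3}
Var(X) = \frac{2}{9}
E[X²] = \frac{2}{9} + (\frac{1}{3})²
= \frac{1}{3}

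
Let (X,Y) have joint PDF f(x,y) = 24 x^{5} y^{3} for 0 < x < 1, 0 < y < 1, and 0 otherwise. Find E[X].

E[X] = ∫_0^1 ∫_0^1 x × f(x,y) dy dx
= ∫_0^1 ∫_0^1 x × (24 x^{5} y^{3}) dy dx
= \frac{6}{7}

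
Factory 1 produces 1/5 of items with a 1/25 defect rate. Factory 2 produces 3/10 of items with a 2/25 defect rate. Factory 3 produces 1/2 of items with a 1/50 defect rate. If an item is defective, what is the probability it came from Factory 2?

Using Bayes' theorem:
P(F1) = 1/5, P(D|F1) = 1/25
P(F2) = 3/10, P(D|F2) = 2/25
P(F3) = 1/2, P(D|F3) = 1/50
P(D) = P(D|F1)P(F1) + P(D|F2)P(F2) + P(D|F3)P(F3)
     = \frac{21}{500}
P(F2|D) = P(D|F2)P(F2) / P(D)
= \frac{4}{7}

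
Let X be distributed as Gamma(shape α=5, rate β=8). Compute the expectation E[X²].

Using the identity E[X²] = Var(X) + (E[X])²:
E[X] = \frac{5}{8}
Var(X) = \frac{5}{64}
E[X²] = \frac{5}{64} + (\frac{5}{8})²
= \frac{15}{32}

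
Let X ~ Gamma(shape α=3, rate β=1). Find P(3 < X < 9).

P(3 < X < 9) = ∫_{3}^{9} f(x) dx
where f(x) = \frac{x^{2} e^{- x}}{2}
= \frac{-101 + 17 e^{6}}{2 e^{9}}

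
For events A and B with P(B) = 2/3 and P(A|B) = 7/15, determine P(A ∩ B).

By definition, P(A|B) = P(A ∩ B) / P(B)
So P(A ∩ B) = P(A|B) × P(B)
= 7/15 × 2/3
= 14/45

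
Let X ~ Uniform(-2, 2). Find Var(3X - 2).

For X ~ Uniform(-2, 2):
Var(X) = \frac{4}{3}
Var(3X - 2) = (3)² × Var(X) = 9 × \frac{4}{3} = 12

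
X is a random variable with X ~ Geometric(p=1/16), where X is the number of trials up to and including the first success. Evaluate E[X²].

Using the identity E[X²] = Var(X) + (E[X])²:
E[X] = 16
Var(X) = 240
E[X²] = 240 + (16)²
= 496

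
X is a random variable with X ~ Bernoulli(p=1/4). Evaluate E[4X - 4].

For X ~ Bernoulli(p=1/4):
E[X] = \frac{1}{4}
E[4X - 4] = 4 × E[X] - 4 = -3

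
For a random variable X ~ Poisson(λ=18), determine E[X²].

Using the identity E[X²] = Var(X) + (E[X])²:
E[X] = 18
Var(X) = 18
E[X²] = 18 + (18)²
= 342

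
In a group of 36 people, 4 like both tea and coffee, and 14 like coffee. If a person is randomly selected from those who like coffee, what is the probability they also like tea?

P(A ∩ B) = 4/36 = 1/9
P(B) = 14/36 = 7/18
P(A|B) = P(A ∩ B) / P(B) = (1/9) / (7/18) = 2/7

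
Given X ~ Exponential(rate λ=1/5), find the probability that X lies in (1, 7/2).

P(1 < X < 7/2) = ∫_{1}^{7/2} f(x) dx
where f(x) = \frac{e^{- \frac{x}{5}}}{5}
= - \frac{1}{e^{\frac{7}{10}}} + e^{- \frac{1}{5}}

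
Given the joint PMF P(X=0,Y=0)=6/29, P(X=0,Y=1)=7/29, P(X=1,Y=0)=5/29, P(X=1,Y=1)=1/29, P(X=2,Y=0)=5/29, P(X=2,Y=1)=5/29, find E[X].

First find marginal of X:
P(X=0) = 13/29
P(X=1) = 6/29
P(X=2) = 10/29
E[X] = 0 × 13/29 + 1 × 6/29 + 2 × 10/29 = 26/29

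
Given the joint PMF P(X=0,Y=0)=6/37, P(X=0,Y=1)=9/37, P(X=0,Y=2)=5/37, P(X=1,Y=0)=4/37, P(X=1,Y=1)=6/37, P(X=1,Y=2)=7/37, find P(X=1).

P(X=1) = P(X=1,Y=0) + P(X=1,Y=1) + P(X=1,Y=2)
= 4/37 + 6/37 + 7/37
= 17/37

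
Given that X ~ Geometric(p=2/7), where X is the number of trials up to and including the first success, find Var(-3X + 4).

For X ~ Geometric(p=2/7), where X is the number of trials up to and including the first success:
Var(X) = \frac{35}{4}
Var(-3X + 4) = (-3)² × Var(X) = 9 × \frac{35}{4} = \frac{315}{4}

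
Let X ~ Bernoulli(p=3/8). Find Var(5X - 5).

For X ~ Bernoulli(p=3/8):
Var(X) = \frac{15}{64}
Var(5X - 5) = (5)² × Var(X) = 25 × \frac{15}{64} = \frac{375}{64}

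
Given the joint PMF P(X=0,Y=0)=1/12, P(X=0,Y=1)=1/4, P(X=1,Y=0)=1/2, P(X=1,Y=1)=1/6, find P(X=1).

P(X=1) = P(X=1,Y=0) + P(X=1,Y=1)
= 1/2 + 1/6
= 2/3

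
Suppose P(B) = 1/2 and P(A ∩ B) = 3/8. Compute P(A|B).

P(A|B) = P(A ∩ B) / P(B)
= (3/8) / (1/2)
= 3/4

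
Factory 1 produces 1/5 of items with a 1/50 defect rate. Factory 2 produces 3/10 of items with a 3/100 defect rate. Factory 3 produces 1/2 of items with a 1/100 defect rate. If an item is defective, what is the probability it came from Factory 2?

Using Bayes' theorem:
P(F1) = 1/5, P(D|F1) = 1/50
P(F2) = 3/10, P(D|F2) = 3/100
P(F3) = 1/2, P(D|F3) = 1/100
P(D) = P(D|F1)P(F1) + P(D|F2)P(F2) + P(D|F3)P(F3)
     = \frac{9}{500}
P(F2|D) = P(D|F2)P(F2) / P(D)
= \frac{1}{2}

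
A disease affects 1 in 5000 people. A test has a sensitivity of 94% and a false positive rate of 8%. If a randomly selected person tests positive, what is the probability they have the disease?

Let D = the rare event, + = positive/flagged.
P(D) = 1/5000
P(+|D) = 94/100 = 47/50
P(+|D') = 8/100 = 2/25
P(+) = P(+|D)P(D) + P(+|D')P(D')
     = \frac{47}{50} × \frac{1}{5000} + \frac{2}{25} × \frac{4999}{5000}
     = \frac{20043}{250000}
P(D|+) = P(+|D)P(D)/P(+) = \frac{47}{20043}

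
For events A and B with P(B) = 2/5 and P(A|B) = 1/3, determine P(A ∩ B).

By definition, P(A|B) = P(A ∩ B) / P(B)
So P(A ∩ B) = P(A|B) × P(B)
= 1/3 × 2/5
= 2/15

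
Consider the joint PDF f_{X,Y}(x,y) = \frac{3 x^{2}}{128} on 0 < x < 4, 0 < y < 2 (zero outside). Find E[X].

f_X(x) = ∫_0^2 \frac{3 x^{2}}{128} dy = \frac{3 x^{2}}{64}
E[X] = ∫_0^4 x × (\frac{3 x^{2}}{64}) dx = 3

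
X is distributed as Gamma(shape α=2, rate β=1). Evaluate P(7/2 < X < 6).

P(7/2 < X < 6) = ∫_{7/2}^{6} f(x) dx
where f(x) = x e^{- x}
= - \frac{7}{e^{6}} + \frac{9}{2 e^{\frac{7}{2}}}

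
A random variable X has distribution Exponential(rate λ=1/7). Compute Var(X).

For X ~ Exponential(rate λ=1/7):
Var(X) = 49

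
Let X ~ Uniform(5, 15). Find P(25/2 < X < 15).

P(25/2 < X < 15) = ∫_{25/2}^{15} f(x) dx
where f(x) = \frac{1}{10}
= \frac{1}{4}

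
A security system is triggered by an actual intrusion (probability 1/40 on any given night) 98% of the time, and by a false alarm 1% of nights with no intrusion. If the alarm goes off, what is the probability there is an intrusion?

Let D = the rare event, + = positive/flagged.
P(D) = 1/40
P(+|D) = 98/100 = 49/50
P(+|D') = 1/100
P(+) = P(+|D)P(D) + P(+|D')P(D')
     = \frac{49}{50} × \frac{1}{40} + \frac{1}{100} × \frac{39}{40}
     = \frac{137}{4000}
P(D|+) = P(+|D)P(D)/P(+) = \frac{98}{137}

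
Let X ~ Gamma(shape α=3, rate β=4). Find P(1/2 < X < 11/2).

P(1/2 < X < 11/2) = ∫_{1/2}^{11/2} f(x) dx
where f(x) = 32 x^{2} e^{- 4 x}
= \frac{5 \left(-53 + e^{20}\right)}{e^{22}}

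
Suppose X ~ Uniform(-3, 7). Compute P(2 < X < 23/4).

P(2 < X < 23/4) = ∫_{2}^{23/4} f(x) dx
where f(x) = \frac{1}{10}
= \frac{3}{8}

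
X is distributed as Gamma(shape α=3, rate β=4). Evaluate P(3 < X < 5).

P(3 < X < 5) = ∫_{3}^{5} f(x) dx
where f(x) = 32 x^{2} e^{- 4 x}
= \frac{17 \left(-13 + 5 e^{8}\right)}{e^{20}}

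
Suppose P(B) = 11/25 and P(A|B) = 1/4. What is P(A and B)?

By definition, P(A|B) = P(A ∩ B) / P(B)
So P(A ∩ B) = P(A|B) × P(B)
= 1/4 × 11/25
= 11/100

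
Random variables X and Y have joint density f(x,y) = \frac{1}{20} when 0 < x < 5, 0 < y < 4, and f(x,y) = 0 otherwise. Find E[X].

f_X(x) = ∫_0^4 \frac{1}{20} dy = \frac{1}{5}
E[X] = ∫_0^5 x × (\frac{1}{5}) dx = \frac{5}{2}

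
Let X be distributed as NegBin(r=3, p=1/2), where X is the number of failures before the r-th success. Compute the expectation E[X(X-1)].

E[X(X-1)] = E[X² - X] = E[X²] - E[X]
E[X] = 3
E[X²] = Var(X) + (E[X])² = 6 + (3)² = 15
E[X(X-1)] = 15 - 3 = 12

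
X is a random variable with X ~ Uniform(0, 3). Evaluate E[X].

For X ~ Uniform(0, 3), the expected value is:
E[X] = \frac{3}{2}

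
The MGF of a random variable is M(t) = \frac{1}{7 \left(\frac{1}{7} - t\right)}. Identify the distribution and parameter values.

The MGF M(t) = \frac{1}{7 \left(\frac{1}{7} - t\right)} is the standard form for the Exponential distribution.
Comparing with the known MGF formula identifies: Exponential(rate λ=1/7)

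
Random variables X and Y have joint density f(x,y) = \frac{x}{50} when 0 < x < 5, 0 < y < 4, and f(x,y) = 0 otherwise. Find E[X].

f_X(x) = ∫_0^4 \frac{x}{50} dy = \frac{2 x}{25}
E[X] = ∫_0^5 x × (\frac{2 x}{25}) dx = \frac{10}{3}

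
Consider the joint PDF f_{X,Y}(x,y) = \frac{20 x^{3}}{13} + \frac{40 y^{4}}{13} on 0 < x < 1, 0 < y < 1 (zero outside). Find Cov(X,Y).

E[XY] = ∫∫ xy × f(x,y) dx dy = \frac{16}{39}
E[X] = \frac{8}{13}
E[Y] = \frac{55}{78}
Cov(X,Y) = E[XY] - E[X]E[Y] = - \frac{4}{169}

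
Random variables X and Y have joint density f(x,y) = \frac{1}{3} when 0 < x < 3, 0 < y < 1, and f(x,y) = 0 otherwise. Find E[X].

f_X(x) = ∫_0^1 \frac{1}{3} dy = \frac{1}{3}
E[X] = ∫_0^3 x × (\frac{1}{3}) dx = \frac{3}{2}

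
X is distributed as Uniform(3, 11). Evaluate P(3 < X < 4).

P(3 < X < 4) = ∫_{3}^{4} f(x) dx
where f(x) = \frac{1}{8}
= \frac{1}{8}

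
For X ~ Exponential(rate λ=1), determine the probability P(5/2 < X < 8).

P(5/2 < X < 8) = ∫_{5/2}^{8} f(x) dx
where f(x) = e^{- x}
= - \frac{1}{e^{8}} + e^{- \frac{5}{2}}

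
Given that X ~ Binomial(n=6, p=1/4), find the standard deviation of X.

For X ~ Binomial(n=6, p=1/4):
Var(X) = \frac{9}{8}
SD(X) = √(Var(X)) = √(\frac{9}{8}) = \frac{3 \sqrt{2}}{4}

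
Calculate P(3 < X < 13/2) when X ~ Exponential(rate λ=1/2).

P(3 < X < 13/2) = ∫_{3}^{13/2} f(x) dx
where f(x) = \frac{e^{- \frac{x}{2}}}{2}
= - \frac{1}{e^{\frac{13}{4}}} + e^{- \frac{3}{2}}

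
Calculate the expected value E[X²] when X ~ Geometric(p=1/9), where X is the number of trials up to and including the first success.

Using the identity E[X²] = Var(X) + (E[X])²:
E[X] = 9
Var(X) = 72
E[X²] = 72 + (9)²
= 153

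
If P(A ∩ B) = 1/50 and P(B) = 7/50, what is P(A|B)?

P(A|B) = P(A ∩ B) / P(B)
= (1/50) / (7/50)
= 1/7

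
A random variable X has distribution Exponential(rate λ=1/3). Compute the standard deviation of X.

For X ~ Exponential(rate λ=1/3):
Var(X) = 9
SD(X) = √(Var(X)) = √(9) = 3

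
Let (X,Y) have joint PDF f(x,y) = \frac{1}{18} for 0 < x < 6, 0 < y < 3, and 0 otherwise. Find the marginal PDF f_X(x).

f_X(x) = ∫_0^3 f(x,y) dy
= ∫_0^3 \frac{1}{18} dy
= \frac{1}{6} for 0 < x < 6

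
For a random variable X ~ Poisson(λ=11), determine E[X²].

Using the identity E[X²] = Var(X) + (E[X])²:
E[X] = 11
Var(X) = 11
E[X²] = 11 + (11)²
= 132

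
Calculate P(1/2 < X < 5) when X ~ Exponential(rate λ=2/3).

P(1/2 < X < 5) = ∫_{1/2}^{5} f(x) dx
where f(x) = \frac{2 e^{- \frac{2 x}{3}}}{3}
= - \frac{1 - e^{3}}{e^{\frac{10}{3}}}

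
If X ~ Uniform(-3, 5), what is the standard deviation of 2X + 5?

For X ~ Uniform(-3, 5):
Var(X) = \frac{16}{3}
SD(X) = √(Var(X)) = √(\frac{16}{3}) = \frac{4 \sqrt{3}}{3}
SD(2X + 5) = |2| × SD(X) = 2 × \frac{4 \sqrt{3}}{3} = \frac{8 \sqrt{3}}{3}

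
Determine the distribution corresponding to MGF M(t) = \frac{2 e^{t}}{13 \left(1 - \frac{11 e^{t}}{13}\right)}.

The MGF M(t) = \frac{2 e^{t}}{13 \left(1 - \frac{11 e^{t}}{13}\right)} is the standard form for the Geometric distribution.
Comparing with the known MGF formula identifies: Geometric(p=2/13), X = trial number of first success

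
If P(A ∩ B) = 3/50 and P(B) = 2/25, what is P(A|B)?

P(A|B) = P(A ∩ B) / P(B)
= (3/50) / (2/25)
= 3/4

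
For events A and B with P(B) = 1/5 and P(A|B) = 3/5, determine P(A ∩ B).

By definition, P(A|B) = P(A ∩ B) / P(B)
So P(A ∩ B) = P(A|B) × P(B)
= 3/5 × 1/5
= 3/25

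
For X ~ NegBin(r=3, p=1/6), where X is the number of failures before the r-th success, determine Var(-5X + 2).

For X ~ NegBin(r=3, p=1/6), where X is the number of failures before the r-th success:
Var(X) = 90
Var(-5X + 2) = (-5)² × Var(X) = 25 × 90 = 2250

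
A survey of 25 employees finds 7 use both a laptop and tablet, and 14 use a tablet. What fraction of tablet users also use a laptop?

P(A ∩ B) = 7/25
P(B) = 14/25
P(A|B) = P(A ∩ B) / P(B) = (7/25) / (14/25) = 1/2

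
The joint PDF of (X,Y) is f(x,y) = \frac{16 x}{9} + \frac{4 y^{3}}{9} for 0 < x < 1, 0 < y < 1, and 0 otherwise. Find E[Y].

E[Y] = ∫_0^1 ∫_0^1 y × f(x,y) dx dy
= \frac{8}{15}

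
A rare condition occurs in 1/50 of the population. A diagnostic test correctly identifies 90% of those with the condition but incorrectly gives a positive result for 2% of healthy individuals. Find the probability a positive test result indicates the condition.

Let D = the rare event, + = positive/flagged.
P(D) = 1/50
P(+|D) = 90/100 = 9/10
P(+|D') = 2/100 = 1/50
P(+) = P(+|D)P(D) + P(+|D')P(D')
     = \frac{9}{10} × \frac{1}{50} + \frac{1}{50} × \frac{49}{50}
     = \frac{47}{1250}
P(D|+) = P(+|D)P(D)/P(+) = \frac{45}{94}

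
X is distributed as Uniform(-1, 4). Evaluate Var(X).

For X ~ Uniform(-1, 4):
Var(X) = \frac{25}{12}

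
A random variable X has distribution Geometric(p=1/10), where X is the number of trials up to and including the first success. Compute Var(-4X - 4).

For X ~ Geometric(p=1/10), where X is the number of trials up to and including the first success:
Var(X) = 90
Var(-4X - 4) = (-4)² × Var(X) = 16 × 90 = 1440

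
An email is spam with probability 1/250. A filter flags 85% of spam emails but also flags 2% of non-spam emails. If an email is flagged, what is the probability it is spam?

Let D = the rare event, + = positive/flagged.
P(D) = 1/250
P(+|D) = 85/100 = 17/20
P(+|D') = 2/100 = 1/50
P(+) = P(+|D)P(D) + P(+|D')P(D')
     = \frac{17}{20} × \frac{1}{250} + \frac{1}{50} × \frac{249}{250}
     = \frac{583}{25000}
P(D|+) = P(+|D)P(D)/P(+) = \frac{85}{583}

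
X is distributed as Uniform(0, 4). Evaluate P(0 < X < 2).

P(0 < X < 2) = ∫_{0}^{2} f(x) dx
where f(x) = \frac{1}{4}
= \frac{1}{2}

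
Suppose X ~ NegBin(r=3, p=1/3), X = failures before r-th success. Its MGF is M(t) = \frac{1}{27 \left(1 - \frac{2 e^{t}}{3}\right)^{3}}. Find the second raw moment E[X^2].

To find E[X^2], compute M^(2)(0):
M^(1)(t) = \frac{2 e^{t}}{27 \left(1 - \frac{2 e^{t}}{3}\right)^{4}}
M^(2)(t) = \frac{2 e^{t}}{27 \left(1 - \frac{2 e^{t}}{3}\right)^{4}} + \frac{16 e^{2 t}}{81 \left(1 - \frac{2 e^{t}}{3}\right)^{5}}
M^(2)(0) = 54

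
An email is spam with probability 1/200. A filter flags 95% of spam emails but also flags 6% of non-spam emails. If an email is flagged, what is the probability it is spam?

Let D = the rare event, + = positive/flagged.
P(D) = 1/200
P(+|D) = 95/100 = 19/20
P(+|D') = 6/100 = 3/50
P(+) = P(+|D)P(D) + P(+|D')P(D')
     = \frac{19}{20} × \frac{1}{200} + \frac{3}{50} × \frac{199}{200}
     = \frac{1289}{20000}
P(D|+) = P(+|D)P(D)/P(+) = \frac{95}{1289}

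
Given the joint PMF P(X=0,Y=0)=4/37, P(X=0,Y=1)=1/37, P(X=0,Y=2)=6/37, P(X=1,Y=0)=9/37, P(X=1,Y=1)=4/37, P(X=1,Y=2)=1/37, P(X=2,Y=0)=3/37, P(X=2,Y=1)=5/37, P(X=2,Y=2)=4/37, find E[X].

First find marginal of X:
P(X=0) = 11/37
P(X=1) = 14/37
P(X=2) = 12/37
E[X] = 0 × 11/37 + 1 × 14/37 + 2 × 12/37 = 38/37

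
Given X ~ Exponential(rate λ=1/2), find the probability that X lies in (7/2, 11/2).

P(7/2 < X < 11/2) = ∫_{7/2}^{11/2} f(x) dx
where f(x) = \frac{e^{- \frac{x}{2}}}{2}
= - \frac{1 - e}{e^{\frac{11}{4}}}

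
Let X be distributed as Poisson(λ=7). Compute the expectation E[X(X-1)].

E[X(X-1)] = E[X² - X] = E[X²] - E[X]
E[X] = 7
E[X²] = Var(X) + (E[X])² = 7 + (7)² = 56
E[X(X-1)] = 56 - 7 = 49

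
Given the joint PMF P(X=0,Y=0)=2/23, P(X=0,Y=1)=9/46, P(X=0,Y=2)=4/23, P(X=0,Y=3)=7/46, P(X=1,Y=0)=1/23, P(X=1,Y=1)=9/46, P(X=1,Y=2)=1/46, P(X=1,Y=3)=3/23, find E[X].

First find marginal of X:
P(X=0) = 14/23
P(X=1) = 9/23
E[X] = 0 × 14/23 + 1 × 9/23 = 9/23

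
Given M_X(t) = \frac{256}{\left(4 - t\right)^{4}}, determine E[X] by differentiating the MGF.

To find E[X], compute M^(1)(0):
M^(1)(t) = \frac{1024}{\left(4 - t\right)^{5}}
M^(1)(0) = 1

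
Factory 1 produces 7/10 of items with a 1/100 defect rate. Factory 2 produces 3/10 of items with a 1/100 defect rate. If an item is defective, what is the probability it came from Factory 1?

Using Bayes' theorem:
P(F1) = 7/10, P(D|F1) = 1/100
P(F2) = 3/10, P(D|F2) = 1/100
P(D) = P(D|F1)P(F1) + P(D|F2)P(F2)
     = \frac{1}{100}
P(F1|D) = P(D|F1)P(F1) / P(D)
= \frac{7}{10}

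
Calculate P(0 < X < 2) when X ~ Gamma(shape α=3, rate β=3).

P(0 < X < 2) = ∫_{0}^{2} f(x) dx
where f(x) = \frac{27 x^{2} e^{- 3 x}}{2}
= 1 - \frac{25}{e^{6}}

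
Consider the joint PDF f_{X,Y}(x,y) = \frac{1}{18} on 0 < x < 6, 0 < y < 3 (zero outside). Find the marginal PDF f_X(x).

f_X(x) = ∫_0^3 f(x,y) dy
= ∫_0^3 \frac{1}{18} dy
= \frac{1}{6} for 0 < x < 6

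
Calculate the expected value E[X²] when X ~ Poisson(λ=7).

Using the identity E[X²] = Var(X) + (E[X])²:
E[X] = 7
Var(X) = 7
E[X²] = 7 + (7)²
= 56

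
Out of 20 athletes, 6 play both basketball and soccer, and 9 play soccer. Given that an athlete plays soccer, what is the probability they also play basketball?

P(A ∩ B) = 6/20 = 3/10
P(B) = 9/20
P(A|B) = P(A ∩ B) / P(B) = (3/10) / (9/20) = 2/3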